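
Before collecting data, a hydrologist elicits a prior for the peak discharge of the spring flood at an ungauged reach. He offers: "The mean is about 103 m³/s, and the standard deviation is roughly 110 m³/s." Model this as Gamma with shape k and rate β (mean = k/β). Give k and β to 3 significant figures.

For Gamma(k, rate β): mean = k/β, variance = k/β², so CV = 1/√k.
CV = SD/mean = 110/103 = 1.068, hence k = 1/CV² = 0.877.
Then β = k/mean = 0.877/103 = 0.00851.

k ≈ 0.877, β ≈ 0.00851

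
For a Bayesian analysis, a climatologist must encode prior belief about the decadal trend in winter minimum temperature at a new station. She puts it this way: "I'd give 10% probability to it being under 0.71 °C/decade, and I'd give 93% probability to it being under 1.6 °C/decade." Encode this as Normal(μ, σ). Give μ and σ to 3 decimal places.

The p-quantile of Normal(μ,σ) is μ + z_p·σ, with z_{0.1} = -1.282 and z_{0.93} = 1.476.
Eliminate σ: μ = (z₂·x₁ − z₁·x₂)/(z₂ − z₁) = (1.476·0.71 − (-1.282)·1.6)/2.757 = 1.124.
Then σ = (x₂ − x₁)/(z₂ − z₁) = (1.6 − 0.71)/2.757 = 0.323.

μ = 1.124, σ = 0.323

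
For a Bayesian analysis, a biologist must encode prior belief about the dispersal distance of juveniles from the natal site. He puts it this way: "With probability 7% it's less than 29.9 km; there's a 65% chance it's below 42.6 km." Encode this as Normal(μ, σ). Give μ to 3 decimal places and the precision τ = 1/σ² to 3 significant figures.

The p-quantile of Normal(μ,σ) is μ + z_p·σ, with z_{0.07} = -1.476 and z_{0.65} = 0.3853.
Eliminate σ: μ = (z₂·x₁ − z₁·x₂)/(z₂ − z₁) = (0.3853·29.9 − (-1.476)·42.6)/1.861 = 39.971.
Then σ = (x₂ − x₁)/(z₂ − z₁) = (42.6 − 29.9)/1.861 = 6.824.
Precision τ = 1/σ² = 1/6.824² = 0.0215.

μ = 39.971, τ = 0.0215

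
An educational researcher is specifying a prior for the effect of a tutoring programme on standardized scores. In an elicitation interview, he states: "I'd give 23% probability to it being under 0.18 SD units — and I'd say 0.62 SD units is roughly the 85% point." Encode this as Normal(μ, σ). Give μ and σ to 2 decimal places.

The p-quantile of Normal(μ,σ) is μ + z_p·σ, with z_{0.23} = -0.7388 and z_{0.85} = 1.036.
Eliminate σ: μ = (z₂·x₁ − z₁·x₂)/(z₂ − z₁) = (1.036·0.18 − (-0.7388)·0.62)/1.775 = 0.36.
Then σ = (x₂ − x₁)/(z₂ − z₁) = (0.62 − 0.18)/1.775 = 0.25.

μ = 0.36, σ = 0.25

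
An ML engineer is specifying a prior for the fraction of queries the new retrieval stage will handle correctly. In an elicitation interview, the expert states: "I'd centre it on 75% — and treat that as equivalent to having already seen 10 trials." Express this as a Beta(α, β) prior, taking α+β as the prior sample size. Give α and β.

Under the effective-sample-size interpretation, Beta(α, β) has prior mean α/(α+β) and prior sample size α+β.
So α+β = 10 and α/(α+β) = 0.75, giving α = 0.75·10 = 7.5 and β = 10 − 7.5 = 2.5.

α = 7.5, β = 2.5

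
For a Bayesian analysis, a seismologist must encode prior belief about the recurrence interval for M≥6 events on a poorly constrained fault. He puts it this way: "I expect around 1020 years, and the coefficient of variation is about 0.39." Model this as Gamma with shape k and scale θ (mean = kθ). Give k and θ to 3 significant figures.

For Gamma(k, scale θ): mean = kθ, variance = kθ², so CV = 1/√k.
CV = 0.39, hence k = 1/CV² = 6.57.
Then θ = mean/k = 1020/6.57 = 155.

k ≈ 6.57, θ ≈ 155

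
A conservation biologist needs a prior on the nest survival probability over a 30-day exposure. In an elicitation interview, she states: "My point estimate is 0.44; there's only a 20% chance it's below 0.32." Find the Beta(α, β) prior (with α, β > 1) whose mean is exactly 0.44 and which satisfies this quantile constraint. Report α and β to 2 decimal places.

α ≈ 5.46, β ≈ 6.94

With mean 0.44 fixed, write α = 0.44s, β = 0.56s where s = α+β.
Need P(θ < 0.32) = 0.2 under Beta(0.44s, 0.56s). Normal approximation: (q−m)/√(m(1−m)/s) ≈ z_{0.2} = -0.842, so s ≈ 0.44·0.56·(-0.842)²/(0.32−0.44)² = 12.1.
At s = 12.1: P(θ<0.32) ≈ 0.203. Adjusting to match 0.2 gives s ≈ 12.40.
So α = 0.44·12.40 ≈ 5.46, β = 0.56·12.40 ≈ 6.94.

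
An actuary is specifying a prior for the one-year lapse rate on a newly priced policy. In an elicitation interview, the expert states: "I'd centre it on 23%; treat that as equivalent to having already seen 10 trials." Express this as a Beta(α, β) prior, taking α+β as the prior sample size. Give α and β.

Under the effective-sample-size interpretation, Beta(α, β) has prior mean α/(α+β) and prior sample size α+β.
So α+β = 10 and α/(α+β) = 0.23, giving α = 0.23·10 = 2.3 and β = 10 − 2.3 = 7.7.

α = 2.3, β = 7.7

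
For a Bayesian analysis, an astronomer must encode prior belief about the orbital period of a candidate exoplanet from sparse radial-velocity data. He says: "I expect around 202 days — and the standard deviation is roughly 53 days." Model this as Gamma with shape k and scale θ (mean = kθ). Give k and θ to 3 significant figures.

For Gamma(k, scale θ): mean = kθ, variance = kθ², so CV = 1/√k.
CV = SD/mean = 53/202 = 0.2624, hence k = 1/CV² = 14.5.
Then θ = mean/k = 202/14.5 = 13.9.

k ≈ 14.5, θ ≈ 13.9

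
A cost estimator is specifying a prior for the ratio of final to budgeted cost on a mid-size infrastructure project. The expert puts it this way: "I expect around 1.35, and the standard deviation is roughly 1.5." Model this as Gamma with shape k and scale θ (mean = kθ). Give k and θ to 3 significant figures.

k ≈ 0.81, θ ≈ 1.67

For Gamma(k, scale θ): mean = kθ, variance = kθ², so CV = 1/√k.
CV = SD/mean = 1.5/1.35 = 1.111, hence k = 1/CV² = 0.81.
Then θ = mean/k = 1.35/0.81 = 1.67.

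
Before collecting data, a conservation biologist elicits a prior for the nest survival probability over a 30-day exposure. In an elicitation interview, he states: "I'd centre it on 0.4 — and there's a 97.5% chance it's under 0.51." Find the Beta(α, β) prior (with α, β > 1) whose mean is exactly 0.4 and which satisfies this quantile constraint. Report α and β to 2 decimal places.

α ≈ 31.28, β ≈ 46.92

With mean 0.4 fixed, write α = 0.4s, β = 0.6s where s = α+β.
Need P(θ < 0.51) = 0.975 under Beta(0.4s, 0.6s). Normal approximation: (q−m)/√(m(1−m)/s) ≈ z_{0.975} = 1.96, so s ≈ 0.4·0.6·(1.96)²/(0.51−0.4)² = 76.2.
At s = 76.2: P(θ<0.51) ≈ 0.974. Adjusting to match 0.975 gives s ≈ 78.20.
So α = 0.4·78.20 ≈ 31.28, β = 0.6·78.20 ≈ 46.92.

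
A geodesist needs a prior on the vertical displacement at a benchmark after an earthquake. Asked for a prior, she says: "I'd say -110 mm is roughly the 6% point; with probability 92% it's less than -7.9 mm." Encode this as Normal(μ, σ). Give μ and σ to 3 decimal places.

The p-quantile of Normal(μ,σ) is μ + z_p·σ, with z_{0.06} = -1.555 and z_{0.92} = 1.405.
Eliminate σ: μ = (z₂·x₁ − z₁·x₂)/(z₂ − z₁) = (1.405·-110 − (-1.555)·-7.9)/2.96 = -56.368.
Then σ = (x₂ − x₁)/(z₂ − z₁) = (-7.9 − -110)/2.96 = 34.495.

μ = -56.368, σ = 34.495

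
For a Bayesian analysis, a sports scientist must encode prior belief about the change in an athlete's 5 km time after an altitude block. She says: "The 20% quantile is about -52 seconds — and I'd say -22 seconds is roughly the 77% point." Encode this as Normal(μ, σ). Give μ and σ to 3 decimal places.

For Normal(μ,σ), the p-quantile is μ + z_p·σ. Here z_{0.2} = -0.8416, z_{0.77} = 0.7388.
So -52 = μ − 0.8416σ and -22 = μ + 0.7388σ.
Subtracting: σ = (-22 − -52)/(0.7388 − (-0.8416)) = 18.982.
Then μ = -52 − (-0.8416)·18.982 = -36.025.

μ = -36.025, σ = 18.982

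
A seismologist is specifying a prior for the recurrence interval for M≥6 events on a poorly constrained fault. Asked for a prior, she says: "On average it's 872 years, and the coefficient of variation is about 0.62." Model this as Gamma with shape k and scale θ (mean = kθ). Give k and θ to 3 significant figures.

k ≈ 2.6, θ ≈ 335

For Gamma(k, scale θ): mean = kθ, variance = kθ², so CV = 1/√k.
CV = 0.62, hence k = 1/CV² = 2.6.
Then θ = mean/k = 872/2.6 = 335.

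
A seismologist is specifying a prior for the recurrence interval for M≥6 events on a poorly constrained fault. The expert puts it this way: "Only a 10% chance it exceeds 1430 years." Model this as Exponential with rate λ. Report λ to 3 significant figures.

λ ≈ 0.00161

P(T > 1430.0) = e^(−λ·1430.0) = 0.1, so λ = −ln(0.1)/1430.0 = 0.00161.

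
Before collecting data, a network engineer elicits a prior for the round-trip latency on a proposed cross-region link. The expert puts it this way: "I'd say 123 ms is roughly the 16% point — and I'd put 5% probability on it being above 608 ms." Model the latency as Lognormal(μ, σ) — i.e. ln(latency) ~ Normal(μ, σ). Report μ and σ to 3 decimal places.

If T ~ Lognormal(μ,σ) then ln T ~ Normal(μ,σ), so the p-quantile of ln T is μ + z_p·σ.
ln(123) = 4.812 and ln(608) = 6.41; z_{0.16} = -0.9945, z_{0.95} = 1.645.
σ = (6.41 − 4.812)/(1.645 − (-0.9945)) = 0.605.
μ = 4.812 − (-0.9945)·0.605 = 5.414.

μ ≈ 5.414, σ ≈ 0.605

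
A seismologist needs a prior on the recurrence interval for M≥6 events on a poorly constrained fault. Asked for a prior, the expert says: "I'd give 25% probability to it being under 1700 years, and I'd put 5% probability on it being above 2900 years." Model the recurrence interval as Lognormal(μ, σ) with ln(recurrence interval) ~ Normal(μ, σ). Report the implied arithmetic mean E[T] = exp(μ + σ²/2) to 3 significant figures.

E[T] ≈ 2040 years

If T ~ Lognormal(μ,σ) then ln T ~ Normal(μ,σ), so the p-quantile of ln T is μ + z_p·σ.
ln(1700) = 7.438 and ln(2900) = 7.972; z_{0.25} = -0.6745, z_{0.95} = 1.645.
σ = (7.972 − 7.438)/(1.645 − (-0.6745)) = 0.230.
μ = 7.438 − (-0.6745)·0.230 = 7.594.
E[T] = exp(μ + σ²/2) = exp(7.594 + 0.0265) = 2040 years.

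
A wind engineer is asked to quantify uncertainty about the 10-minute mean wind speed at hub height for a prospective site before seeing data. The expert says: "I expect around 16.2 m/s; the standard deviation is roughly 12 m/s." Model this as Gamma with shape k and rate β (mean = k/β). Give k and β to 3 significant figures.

For Gamma(k, rate β): mean = k/β, variance = k/β², so CV = 1/√k.
CV = SD/mean = 12/16.2 = 0.7407, hence k = 1/CV² = 1.82.
Then β = k/mean = 1.82/16.2 = 0.112.

k ≈ 1.82, β ≈ 0.112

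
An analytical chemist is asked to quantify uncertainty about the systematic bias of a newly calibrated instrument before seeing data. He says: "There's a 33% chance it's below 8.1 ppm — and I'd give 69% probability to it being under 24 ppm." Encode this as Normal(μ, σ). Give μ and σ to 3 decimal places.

μ = 15.575, σ = 16.991

For Normal(μ,σ), the p-quantile is μ + z_p·σ. Here z_{0.33} = -0.4399, z_{0.69} = 0.4959.
So 8.1 = μ − 0.4399σ and 24 = μ + 0.4959σ.
Subtracting: σ = (24 − 8.1)/(0.4959 − (-0.4399)) = 16.991.
Then μ = 8.1 − (-0.4399)·16.991 = 15.575.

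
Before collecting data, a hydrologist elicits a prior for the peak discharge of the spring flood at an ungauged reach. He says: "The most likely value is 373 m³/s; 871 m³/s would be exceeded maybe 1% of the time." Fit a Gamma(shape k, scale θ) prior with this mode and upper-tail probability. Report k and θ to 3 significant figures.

k ≈ 7.62, θ ≈ 56.3

Gamma(k,θ) with k>1 has mode (k−1)θ, so θ = 373/(k−1).
Need P(X < 871) = 0.99 with θ tied to k this way. Start at k = 2, θ = 373: P(X<871) ≈ 0.677.
Too low — raise k to concentrate. Iterating converges to k ≈ 7.62.
Then θ = 373/(7.62−1) ≈ 56.3.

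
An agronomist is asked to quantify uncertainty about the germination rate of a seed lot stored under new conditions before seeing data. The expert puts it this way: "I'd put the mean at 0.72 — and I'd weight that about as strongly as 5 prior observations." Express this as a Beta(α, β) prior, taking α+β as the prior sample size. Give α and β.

Under the effective-sample-size interpretation, Beta(α, β) has prior mean α/(α+β) and prior sample size α+β.
So α+β = 5 and α/(α+β) = 0.72, giving α = 0.72·5 = 3.6 and β = 5 − 3.6 = 1.4.

α = 3.6, β = 1.4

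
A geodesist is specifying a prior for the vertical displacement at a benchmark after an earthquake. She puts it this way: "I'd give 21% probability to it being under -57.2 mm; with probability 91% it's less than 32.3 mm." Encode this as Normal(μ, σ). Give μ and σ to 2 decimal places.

The p-quantile of Normal(μ,σ) is μ + z_p·σ, with z_{0.21} = -0.8064 and z_{0.91} = 1.341.
Eliminate σ: μ = (z₂·x₁ − z₁·x₂)/(z₂ − z₁) = (1.341·-57.2 − (-0.8064)·32.3)/2.147 = -23.59.
Then σ = (x₂ − x₁)/(z₂ − z₁) = (32.3 − -57.2)/2.147 = 41.68.

μ = -23.59, σ = 41.68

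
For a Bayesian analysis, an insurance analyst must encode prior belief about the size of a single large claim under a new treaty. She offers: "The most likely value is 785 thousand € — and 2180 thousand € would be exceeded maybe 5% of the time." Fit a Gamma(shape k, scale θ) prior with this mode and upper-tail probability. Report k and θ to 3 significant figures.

k ≈ 3.57, θ ≈ 306

Gamma(k,θ) with k>1 has mode (k−1)θ, so θ = 785/(k−1).
Need P(X < 2180) = 0.95 with θ tied to k this way. Start at k = 2, θ = 785: P(X<2180) ≈ 0.765.
Too low — raise k to concentrate. Iterating converges to k ≈ 3.57.
Then θ = 785/(3.57−1) ≈ 306.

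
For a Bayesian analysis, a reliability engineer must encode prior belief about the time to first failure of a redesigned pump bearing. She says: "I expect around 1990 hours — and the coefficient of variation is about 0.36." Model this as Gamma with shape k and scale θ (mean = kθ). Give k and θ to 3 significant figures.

For Gamma(k, scale θ): mean = kθ, variance = kθ², so CV = 1/√k.
CV = 0.36, hence k = 1/CV² = 7.72.
Then θ = mean/k = 1990/7.72 = 258.

k ≈ 7.72, θ ≈ 258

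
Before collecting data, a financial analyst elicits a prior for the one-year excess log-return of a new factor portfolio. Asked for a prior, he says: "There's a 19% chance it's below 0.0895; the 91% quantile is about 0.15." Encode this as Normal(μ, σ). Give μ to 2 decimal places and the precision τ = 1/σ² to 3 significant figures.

μ = 0.11, τ = 1340

For Normal(μ,σ), the p-quantile is μ + z_p·σ. Here z_{0.19} = -0.8779, z_{0.91} = 1.341.
So 0.0895 = μ − 0.8779σ and 0.15 = μ + 1.341σ.
Subtracting: σ = (0.15 − 0.0895)/(1.341 − (-0.8779)) = 0.03.
Then μ = 0.0895 − (-0.8779)·0.03 = 0.11.
Precision τ = 1/σ² = 1/0.02727² = 1340.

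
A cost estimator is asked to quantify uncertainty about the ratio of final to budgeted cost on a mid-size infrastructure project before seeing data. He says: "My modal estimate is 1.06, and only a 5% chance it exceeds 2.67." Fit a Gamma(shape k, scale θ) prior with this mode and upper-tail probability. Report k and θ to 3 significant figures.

Gamma(k,θ) with k>1 has mode (k−1)θ, so θ = 1.06/(k−1).
Need P(X < 2.67) = 0.95 with θ tied to k this way. Start at k = 2, θ = 1.06: P(X<2.67) ≈ 0.717.
Too low — raise k to concentrate. Iterating converges to k ≈ 4.18.
Then θ = 1.06/(4.18−1) ≈ 0.333.

k ≈ 4.18, θ ≈ 0.333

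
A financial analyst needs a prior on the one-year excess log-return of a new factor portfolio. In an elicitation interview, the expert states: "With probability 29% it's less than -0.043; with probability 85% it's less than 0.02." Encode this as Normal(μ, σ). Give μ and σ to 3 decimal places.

μ = -0.021, σ = 0.040

The p-quantile of Normal(μ,σ) is μ + z_p·σ, with z_{0.29} = -0.5534 and z_{0.85} = 1.036.
Eliminate σ: μ = (z₂·x₁ − z₁·x₂)/(z₂ − z₁) = (1.036·-0.043 − (-0.5534)·0.02)/1.59 = -0.021.
Then σ = (x₂ − x₁)/(z₂ − z₁) = (0.02 − -0.043)/1.59 = 0.040.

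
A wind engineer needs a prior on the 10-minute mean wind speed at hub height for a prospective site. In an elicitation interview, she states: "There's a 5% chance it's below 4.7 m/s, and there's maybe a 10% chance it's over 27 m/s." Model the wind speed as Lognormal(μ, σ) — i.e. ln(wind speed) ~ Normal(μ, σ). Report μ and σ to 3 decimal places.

If T ~ Lognormal(μ,σ) then ln T ~ Normal(μ,σ), so the p-quantile of ln T is μ + z_p·σ.
ln(4.7) = 1.548 and ln(27) = 3.296; z_{0.05} = -1.645, z_{0.9} = 1.282.
σ = (3.296 − 1.548)/(1.282 − (-1.645)) = 0.597.
μ = 1.548 − (-1.645)·0.597 = 2.530.

μ ≈ 2.530, σ ≈ 0.597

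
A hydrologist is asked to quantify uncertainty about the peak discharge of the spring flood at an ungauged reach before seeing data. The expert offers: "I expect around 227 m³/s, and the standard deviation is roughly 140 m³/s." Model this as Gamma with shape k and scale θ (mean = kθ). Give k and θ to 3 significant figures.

k ≈ 2.63, θ ≈ 86.3

For Gamma(k, scale θ): mean = kθ, variance = kθ², so CV = 1/√k.
CV = SD/mean = 140/227 = 0.6167, hence k = 1/CV² = 2.63.
Then θ = mean/k = 227/2.63 = 86.3.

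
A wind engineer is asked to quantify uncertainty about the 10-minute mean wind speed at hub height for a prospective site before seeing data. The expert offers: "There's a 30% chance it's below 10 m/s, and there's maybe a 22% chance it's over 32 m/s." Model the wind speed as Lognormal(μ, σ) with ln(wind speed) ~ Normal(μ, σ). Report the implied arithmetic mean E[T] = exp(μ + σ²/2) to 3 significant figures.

If T ~ Lognormal(μ,σ) then ln T ~ Normal(μ,σ), so the p-quantile of ln T is μ + z_p·σ.
ln(10) = 2.303 and ln(32) = 3.466; z_{0.3} = -0.5244, z_{0.78} = 0.7722.
σ = (3.466 − 2.303)/(0.7722 − (-0.5244)) = 0.897.
μ = 2.303 − (-0.5244)·0.897 = 2.773.
E[T] = exp(μ + σ²/2) = exp(2.773 + 0.4024) = 23.9 m/s.

E[T] ≈ 23.9 m/s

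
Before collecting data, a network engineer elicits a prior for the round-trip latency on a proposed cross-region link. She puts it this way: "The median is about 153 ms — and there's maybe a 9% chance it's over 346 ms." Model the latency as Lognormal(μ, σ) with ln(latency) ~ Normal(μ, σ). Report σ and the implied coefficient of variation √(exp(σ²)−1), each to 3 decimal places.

If T ~ Lognormal(μ,σ) then ln T ~ Normal(μ,σ), so the p-quantile of ln T is μ + z_p·σ.
ln(153) = 5.03 and ln(346) = 5.846; z_{0.5} = 0, z_{0.91} = 1.341.
σ = (5.846 − 5.03)/(1.341 − (0)) = 0.609.
μ = 5.03 − (0)·0.609 = 5.030.
CV = √(exp(σ²)−1) = √(exp(0.3704)−1) = 0.670.

σ ≈ 0.609, CV ≈ 0.670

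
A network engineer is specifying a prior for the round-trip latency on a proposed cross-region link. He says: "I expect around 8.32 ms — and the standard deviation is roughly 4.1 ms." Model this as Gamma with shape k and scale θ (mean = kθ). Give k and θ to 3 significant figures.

k ≈ 4.12, θ ≈ 2.02

For Gamma(k, scale θ): mean = kθ, variance = kθ², so CV = 1/√k.
CV = SD/mean = 4.1/8.32 = 0.4928, hence k = 1/CV² = 4.12.
Then θ = mean/k = 8.32/4.12 = 2.02.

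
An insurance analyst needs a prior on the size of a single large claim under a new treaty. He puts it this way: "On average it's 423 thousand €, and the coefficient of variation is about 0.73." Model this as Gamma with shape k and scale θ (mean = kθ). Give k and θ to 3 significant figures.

For Gamma(k, scale θ): mean = kθ, variance = kθ², so CV = 1/√k.
CV = 0.73, hence k = 1/CV² = 1.88.
Then θ = mean/k = 423/1.88 = 225.

k ≈ 1.88, θ ≈ 225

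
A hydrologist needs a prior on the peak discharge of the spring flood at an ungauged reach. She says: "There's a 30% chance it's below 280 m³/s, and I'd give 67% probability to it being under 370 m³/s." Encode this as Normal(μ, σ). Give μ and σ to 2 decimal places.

μ = 328.94, σ = 93.33

The p-quantile of Normal(μ,σ) is μ + z_p·σ, with z_{0.3} = -0.5244 and z_{0.67} = 0.4399.
Eliminate σ: μ = (z₂·x₁ − z₁·x₂)/(z₂ − z₁) = (0.4399·280 − (-0.5244)·370)/0.9643 = 328.94.
Then σ = (x₂ − x₁)/(z₂ − z₁) = (370 − 280)/0.9643 = 93.33.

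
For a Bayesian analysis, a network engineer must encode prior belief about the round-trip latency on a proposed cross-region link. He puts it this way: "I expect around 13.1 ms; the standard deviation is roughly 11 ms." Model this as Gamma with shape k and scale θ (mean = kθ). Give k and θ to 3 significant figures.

For Gamma(k, scale θ): mean = kθ, variance = kθ², so CV = 1/√k.
CV = SD/mean = 11/13.1 = 0.8397, hence k = 1/CV² = 1.42.
Then θ = mean/k = 13.1/1.42 = 9.24.

k ≈ 1.42, θ ≈ 9.24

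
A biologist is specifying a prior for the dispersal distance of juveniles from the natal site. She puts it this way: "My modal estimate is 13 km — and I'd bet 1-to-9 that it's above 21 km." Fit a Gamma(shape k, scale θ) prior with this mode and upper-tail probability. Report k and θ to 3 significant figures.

k ≈ 9.18, θ ≈ 1.59

Gamma(k,θ) with k>1 has mode (k−1)θ, so θ = 13/(k−1).
Need P(X < 21) = 0.9 with θ tied to k this way. Start at k = 2, θ = 13: P(X<21) ≈ 0.480.
Too low — raise k to concentrate. Iterating converges to k ≈ 9.18.
Then θ = 13/(9.18−1) ≈ 1.59.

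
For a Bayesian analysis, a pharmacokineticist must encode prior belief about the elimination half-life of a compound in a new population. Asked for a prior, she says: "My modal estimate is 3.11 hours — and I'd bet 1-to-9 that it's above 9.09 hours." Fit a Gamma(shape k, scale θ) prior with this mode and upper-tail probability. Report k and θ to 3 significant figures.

Gamma(k,θ) with k>1 has mode (k−1)θ, so θ = 3.11/(k−1).
Need P(X < 9.09) = 0.9 with θ tied to k this way. Start at k = 2, θ = 3.11: P(X<9.09) ≈ 0.789.
Too low — raise k to concentrate. Iterating converges to k ≈ 2.66.
Then θ = 3.11/(2.66−1) ≈ 1.88.

k ≈ 2.66, θ ≈ 1.88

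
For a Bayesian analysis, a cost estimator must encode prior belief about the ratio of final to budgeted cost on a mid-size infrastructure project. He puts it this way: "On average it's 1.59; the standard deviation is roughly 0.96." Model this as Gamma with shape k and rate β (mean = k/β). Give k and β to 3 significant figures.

For Gamma(k, rate β): mean = k/β, variance = k/β², so CV = 1/√k.
CV = SD/mean = 0.96/1.59 = 0.6038, hence k = 1/CV² = 2.74.
Then β = k/mean = 2.74/1.59 = 1.73.

k ≈ 2.74, β ≈ 1.73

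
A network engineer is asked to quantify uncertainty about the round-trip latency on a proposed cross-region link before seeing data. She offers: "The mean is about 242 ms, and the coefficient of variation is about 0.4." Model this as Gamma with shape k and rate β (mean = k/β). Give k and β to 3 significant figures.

k ≈ 6.25, β ≈ 0.0258

For Gamma(k, rate β): mean = k/β, variance = k/β², so CV = 1/√k.
CV = 0.4, hence k = 1/CV² = 6.25.
Then β = k/mean = 6.25/242 = 0.0258.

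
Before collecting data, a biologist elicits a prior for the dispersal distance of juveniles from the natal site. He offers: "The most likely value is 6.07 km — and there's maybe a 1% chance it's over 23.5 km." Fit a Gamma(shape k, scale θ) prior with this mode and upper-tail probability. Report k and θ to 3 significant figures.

k ≈ 3.3, θ ≈ 2.64

Gamma(k,θ) with k>1 has mode (k−1)θ, so θ = 6.07/(k−1).
Need P(X < 23.5) = 0.99 with θ tied to k this way. Start at k = 2, θ = 6.07: P(X<23.5) ≈ 0.899.
Too low — raise k to concentrate. Iterating converges to k ≈ 3.3.
Then θ = 6.07/(3.3−1) ≈ 2.64.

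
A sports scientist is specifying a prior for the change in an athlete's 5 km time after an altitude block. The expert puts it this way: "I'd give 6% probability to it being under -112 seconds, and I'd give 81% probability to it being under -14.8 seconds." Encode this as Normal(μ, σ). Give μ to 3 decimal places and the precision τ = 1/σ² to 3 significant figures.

The p-quantile of Normal(μ,σ) is μ + z_p·σ, with z_{0.06} = -1.555 and z_{0.81} = 0.8779.
Eliminate σ: μ = (z₂·x₁ − z₁·x₂)/(z₂ − z₁) = (0.8779·-112 − (-1.555)·-14.8)/2.433 = -49.877.
Then σ = (x₂ − x₁)/(z₂ − z₁) = (-14.8 − -112)/2.433 = 39.956.
Precision τ = 1/σ² = 1/39.96² = 0.000626.

μ = -49.877, τ = 0.000626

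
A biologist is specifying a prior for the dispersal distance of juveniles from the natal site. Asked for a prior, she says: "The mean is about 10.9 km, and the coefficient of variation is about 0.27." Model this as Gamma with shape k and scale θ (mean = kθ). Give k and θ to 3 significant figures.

k ≈ 13.7, θ ≈ 0.795

For Gamma(k, scale θ): mean = kθ, variance = kθ², so CV = 1/√k.
CV = 0.27, hence k = 1/CV² = 13.7.
Then θ = mean/k = 10.9/13.7 = 0.795.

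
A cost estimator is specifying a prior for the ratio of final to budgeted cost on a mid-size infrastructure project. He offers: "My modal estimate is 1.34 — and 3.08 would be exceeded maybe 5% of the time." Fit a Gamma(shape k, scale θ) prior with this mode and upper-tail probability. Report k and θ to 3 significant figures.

k ≈ 4.96, θ ≈ 0.339

Gamma(k,θ) with k>1 has mode (k−1)θ, so θ = 1.34/(k−1).
Need P(X < 3.08) = 0.95 with θ tied to k this way. Start at k = 2, θ = 1.34: P(X<3.08) ≈ 0.669.
Too low — raise k to concentrate. Iterating converges to k ≈ 4.96.
Then θ = 1.34/(4.96−1) ≈ 0.339.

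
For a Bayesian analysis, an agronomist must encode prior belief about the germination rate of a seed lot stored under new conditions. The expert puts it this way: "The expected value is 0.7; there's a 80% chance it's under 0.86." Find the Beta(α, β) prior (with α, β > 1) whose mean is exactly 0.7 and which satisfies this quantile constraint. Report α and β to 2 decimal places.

α ≈ 4.18, β ≈ 1.79

With mean 0.7 fixed, write α = 0.7s, β = 0.3s where s = α+β.
Need P(θ < 0.86) = 0.8 under Beta(0.7s, 0.3s). Normal approximation: (q−m)/√(m(1−m)/s) ≈ z_{0.8} = 0.842, so s ≈ 0.7·0.3·(0.842)²/(0.86−0.7)² = 5.8.
At s = 5.8: P(θ<0.86) ≈ 0.796. Adjusting to match 0.8 gives s ≈ 5.97.
So α = 0.7·5.97 ≈ 4.18, β = 0.3·5.97 ≈ 1.79.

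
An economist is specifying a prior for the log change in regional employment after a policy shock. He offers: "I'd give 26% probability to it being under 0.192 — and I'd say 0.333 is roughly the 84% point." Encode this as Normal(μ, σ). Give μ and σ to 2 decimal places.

The p-quantile of Normal(μ,σ) is μ + z_p·σ, with z_{0.26} = -0.6433 and z_{0.84} = 0.9945.
Eliminate σ: μ = (z₂·x₁ − z₁·x₂)/(z₂ − z₁) = (0.9945·0.192 − (-0.6433)·0.333)/1.638 = 0.25.
Then σ = (x₂ − x₁)/(z₂ − z₁) = (0.333 − 0.192)/1.638 = 0.09.

μ = 0.25, σ = 0.09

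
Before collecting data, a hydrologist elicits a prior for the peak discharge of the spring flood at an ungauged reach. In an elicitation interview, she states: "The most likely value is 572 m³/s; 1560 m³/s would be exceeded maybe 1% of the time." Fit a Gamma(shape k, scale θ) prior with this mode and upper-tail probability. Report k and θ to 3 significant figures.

Gamma(k,θ) with k>1 has mode (k−1)θ, so θ = 572/(k−1).
Need P(X < 1560) = 0.99 with θ tied to k this way. Start at k = 2, θ = 572: P(X<1560) ≈ 0.756.
Too low — raise k to concentrate. Iterating converges to k ≈ 5.57.
Then θ = 572/(5.57−1) ≈ 125.

k ≈ 5.57, θ ≈ 125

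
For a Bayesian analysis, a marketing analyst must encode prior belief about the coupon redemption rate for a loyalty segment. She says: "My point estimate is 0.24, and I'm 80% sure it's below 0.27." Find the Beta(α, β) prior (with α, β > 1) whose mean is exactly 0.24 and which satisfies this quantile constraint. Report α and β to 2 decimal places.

α ≈ 33.55, β ≈ 106.26

With mean 0.24 fixed, write α = 0.24s, β = 0.76s where s = α+β.
Need P(θ < 0.27) = 0.8 under Beta(0.24s, 0.76s). Normal approximation: (q−m)/√(m(1−m)/s) ≈ z_{0.8} = 0.842, so s ≈ 0.24·0.76·(0.842)²/(0.27−0.24)² = 143.6.
At s = 143.6: P(θ<0.27) ≈ 0.803. Adjusting to match 0.8 gives s ≈ 139.81.
So α = 0.24·139.81 ≈ 33.55, β = 0.76·139.81 ≈ 106.26.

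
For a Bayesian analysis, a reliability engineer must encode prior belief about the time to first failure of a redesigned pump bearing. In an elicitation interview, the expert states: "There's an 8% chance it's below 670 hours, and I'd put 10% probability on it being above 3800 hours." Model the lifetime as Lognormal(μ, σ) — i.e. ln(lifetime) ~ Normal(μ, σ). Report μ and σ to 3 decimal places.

If T ~ Lognormal(μ,σ) then ln T ~ Normal(μ,σ), so the p-quantile of ln T is μ + z_p·σ.
ln(670) = 6.507 and ln(3800) = 8.243; z_{0.08} = -1.405, z_{0.9} = 1.282.
σ = (8.243 − 6.507)/(1.282 − (-1.405)) = 0.646.
μ = 6.507 − (-1.405)·0.646 = 7.415.

μ ≈ 7.415, σ ≈ 0.646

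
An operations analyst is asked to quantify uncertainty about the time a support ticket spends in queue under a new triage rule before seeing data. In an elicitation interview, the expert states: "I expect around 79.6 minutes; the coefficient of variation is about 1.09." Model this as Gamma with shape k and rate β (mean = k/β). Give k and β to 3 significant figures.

For Gamma(k, rate β): mean = k/β, variance = k/β², so CV = 1/√k.
CV = 1.09, hence k = 1/CV² = 0.842.
Then β = k/mean = 0.842/79.6 = 0.0106.

k ≈ 0.842, β ≈ 0.0106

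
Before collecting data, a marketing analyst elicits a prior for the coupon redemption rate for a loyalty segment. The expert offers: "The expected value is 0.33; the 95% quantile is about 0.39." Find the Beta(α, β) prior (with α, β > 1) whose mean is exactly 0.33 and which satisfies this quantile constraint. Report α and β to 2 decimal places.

With mean 0.33 fixed, write α = 0.33s, β = 0.67s where s = α+β.
Need P(θ < 0.39) = 0.95 under Beta(0.33s, 0.67s). Normal approximation: (q−m)/√(m(1−m)/s) ≈ z_{0.95} = 1.64, so s ≈ 0.33·0.67·(1.64)²/(0.39−0.33)² = 166.2.
At s = 166.2: P(θ<0.39) ≈ 0.947. Adjusting to match 0.95 gives s ≈ 171.62.
So α = 0.33·171.62 ≈ 56.63, β = 0.67·171.62 ≈ 114.99.

α ≈ 56.63, β ≈ 114.99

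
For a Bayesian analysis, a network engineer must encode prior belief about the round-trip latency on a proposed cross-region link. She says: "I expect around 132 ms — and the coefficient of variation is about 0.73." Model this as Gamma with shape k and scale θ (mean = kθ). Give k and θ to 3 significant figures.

For Gamma(k, scale θ): mean = kθ, variance = kθ², so CV = 1/√k.
CV = 0.73, hence k = 1/CV² = 1.88.
Then θ = mean/k = 132/1.88 = 70.3.

k ≈ 1.88, θ ≈ 70.3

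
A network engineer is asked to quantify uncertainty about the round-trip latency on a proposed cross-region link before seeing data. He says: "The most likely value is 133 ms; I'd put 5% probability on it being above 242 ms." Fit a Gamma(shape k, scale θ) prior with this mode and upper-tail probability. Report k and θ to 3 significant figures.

k ≈ 8.77, θ ≈ 17.1

Gamma(k,θ) with k>1 has mode (k−1)θ, so θ = 133/(k−1).
Need P(X < 242) = 0.95 with θ tied to k this way. Start at k = 2, θ = 133: P(X<242) ≈ 0.543.
Too low — raise k to concentrate. Iterating converges to k ≈ 8.77.
Then θ = 133/(8.77−1) ≈ 17.1.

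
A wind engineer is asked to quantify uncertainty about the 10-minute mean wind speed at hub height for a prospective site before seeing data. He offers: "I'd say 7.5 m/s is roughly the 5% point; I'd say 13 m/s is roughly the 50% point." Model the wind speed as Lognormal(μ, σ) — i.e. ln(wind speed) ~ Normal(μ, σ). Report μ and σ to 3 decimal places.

μ ≈ 2.565, σ ≈ 0.334

If T ~ Lognormal(μ,σ) then ln T ~ Normal(μ,σ), so the p-quantile of ln T is μ + z_p·σ.
ln(7.5) = 2.015 and ln(13) = 2.565; z_{0.05} = -1.645, z_{0.5} = 0.
σ = (2.565 − 2.015)/(0 − (-1.645)) = 0.334.
μ = 2.015 − (-1.645)·0.334 = 2.565.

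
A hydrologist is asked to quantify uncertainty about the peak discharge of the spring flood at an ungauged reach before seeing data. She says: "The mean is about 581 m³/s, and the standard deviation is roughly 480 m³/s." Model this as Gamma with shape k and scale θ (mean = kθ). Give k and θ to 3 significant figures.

For Gamma(k, scale θ): mean = kθ, variance = kθ², so CV = 1/√k.
CV = SD/mean = 480/581 = 0.8262, hence k = 1/CV² = 1.47.
Then θ = mean/k = 581/1.47 = 397.

k ≈ 1.47, θ ≈ 397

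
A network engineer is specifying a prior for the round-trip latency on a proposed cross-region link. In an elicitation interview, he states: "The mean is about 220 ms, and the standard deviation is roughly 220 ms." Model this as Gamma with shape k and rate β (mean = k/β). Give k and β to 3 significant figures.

For Gamma(k, rate β): mean = k/β, variance = k/β², so CV = 1/√k.
CV = SD/mean = 220/220 = 1, hence k = 1/CV² = 1.
Then β = k/mean = 1/220 = 0.00455.

k ≈ 1, β ≈ 0.00455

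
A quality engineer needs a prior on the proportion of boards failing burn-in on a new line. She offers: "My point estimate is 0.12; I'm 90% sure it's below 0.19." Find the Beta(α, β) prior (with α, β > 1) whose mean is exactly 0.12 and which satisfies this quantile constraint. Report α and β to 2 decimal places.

α ≈ 4.59, β ≈ 33.67

With mean 0.12 fixed, write α = 0.12s, β = 0.88s where s = α+β.
Need P(θ < 0.19) = 0.9 under Beta(0.12s, 0.88s). Normal approximation: (q−m)/√(m(1−m)/s) ≈ z_{0.9} = 1.28, so s ≈ 0.12·0.88·(1.28)²/(0.19−0.12)² = 35.4.
At s = 35.4: P(θ<0.19) ≈ 0.893. Adjusting to match 0.9 gives s ≈ 38.26.
So α = 0.12·38.26 ≈ 4.59, β = 0.88·38.26 ≈ 33.67.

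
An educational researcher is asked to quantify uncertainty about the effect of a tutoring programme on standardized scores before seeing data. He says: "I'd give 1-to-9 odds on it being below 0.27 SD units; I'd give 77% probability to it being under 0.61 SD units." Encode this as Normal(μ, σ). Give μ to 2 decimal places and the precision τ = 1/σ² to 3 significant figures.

The p-quantile of Normal(μ,σ) is μ + z_p·σ, with z_{0.1} = -1.282 and z_{0.77} = 0.7388.
Eliminate σ: μ = (z₂·x₁ − z₁·x₂)/(z₂ − z₁) = (0.7388·0.27 − (-1.282)·0.61)/2.02 = 0.49.
Then σ = (x₂ − x₁)/(z₂ − z₁) = (0.61 − 0.27)/2.02 = 0.17.
Precision τ = 1/σ² = 1/0.1683² = 35.3.

μ = 0.49, τ = 35.3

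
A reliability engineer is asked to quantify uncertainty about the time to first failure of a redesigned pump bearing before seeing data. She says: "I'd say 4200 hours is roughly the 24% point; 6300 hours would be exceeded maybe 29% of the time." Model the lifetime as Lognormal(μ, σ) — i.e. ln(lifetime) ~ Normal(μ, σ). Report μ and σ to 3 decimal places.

If T ~ Lognormal(μ,σ) then ln T ~ Normal(μ,σ), so the p-quantile of ln T is μ + z_p·σ.
ln(4200) = 8.343 and ln(6300) = 8.748; z_{0.24} = -0.7063, z_{0.71} = 0.5534.
σ = (8.748 − 8.343)/(0.5534 − (-0.7063)) = 0.322.
μ = 8.343 − (-0.7063)·0.322 = 8.570.

μ ≈ 8.570, σ ≈ 0.322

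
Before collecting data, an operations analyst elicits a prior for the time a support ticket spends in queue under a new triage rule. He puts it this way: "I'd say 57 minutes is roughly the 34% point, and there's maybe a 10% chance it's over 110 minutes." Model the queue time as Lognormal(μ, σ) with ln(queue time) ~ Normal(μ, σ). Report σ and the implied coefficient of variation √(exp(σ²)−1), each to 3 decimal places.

If T ~ Lognormal(μ,σ) then ln T ~ Normal(μ,σ), so the p-quantile of ln T is μ + z_p·σ.
ln(57) = 4.043 and ln(110) = 4.7; z_{0.34} = -0.4125, z_{0.9} = 1.282.
σ = (4.7 − 4.043)/(1.282 − (-0.4125)) = 0.388.
μ = 4.043 − (-0.4125)·0.388 = 4.203.
CV = √(exp(σ²)−1) = √(exp(0.1506)−1) = 0.403.

σ ≈ 0.388, CV ≈ 0.403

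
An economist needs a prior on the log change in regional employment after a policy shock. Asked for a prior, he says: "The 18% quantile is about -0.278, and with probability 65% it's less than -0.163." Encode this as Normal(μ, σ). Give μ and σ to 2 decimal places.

μ = -0.20, σ = 0.09

For Normal(μ,σ), the p-quantile is μ + z_p·σ. Here z_{0.18} = -0.9154, z_{0.65} = 0.3853.
So -0.278 = μ − 0.9154σ and -0.163 = μ + 0.3853σ.
Subtracting: σ = (-0.163 − -0.278)/(0.3853 − (-0.9154)) = 0.09.
Then μ = -0.278 − (-0.9154)·0.09 = -0.20.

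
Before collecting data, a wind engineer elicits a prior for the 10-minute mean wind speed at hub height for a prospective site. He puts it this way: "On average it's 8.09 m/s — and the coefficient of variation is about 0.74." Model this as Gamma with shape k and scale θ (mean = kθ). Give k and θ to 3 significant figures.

For Gamma(k, scale θ): mean = kθ, variance = kθ², so CV = 1/√k.
CV = 0.74, hence k = 1/CV² = 1.83.
Then θ = mean/k = 8.09/1.83 = 4.43.

k ≈ 1.83, θ ≈ 4.43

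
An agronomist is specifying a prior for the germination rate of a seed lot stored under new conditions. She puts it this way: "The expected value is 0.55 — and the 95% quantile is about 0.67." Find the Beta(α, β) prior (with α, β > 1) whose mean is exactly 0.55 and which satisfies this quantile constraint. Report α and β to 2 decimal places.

With mean 0.55 fixed, write α = 0.55s, β = 0.45s where s = α+β.
Need P(θ < 0.67) = 0.95 under Beta(0.55s, 0.45s). Normal approximation: (q−m)/√(m(1−m)/s) ≈ z_{0.95} = 1.64, so s ≈ 0.55·0.45·(1.64)²/(0.67−0.55)² = 46.5.
At s = 46.5: P(θ<0.67) ≈ 0.953. Adjusting to match 0.95 gives s ≈ 44.64.
So α = 0.55·44.64 ≈ 24.55, β = 0.45·44.64 ≈ 20.09.

α ≈ 24.55, β ≈ 20.09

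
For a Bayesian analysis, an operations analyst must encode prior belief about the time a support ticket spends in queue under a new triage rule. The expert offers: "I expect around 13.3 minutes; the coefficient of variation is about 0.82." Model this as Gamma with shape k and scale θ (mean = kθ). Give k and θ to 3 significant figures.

For Gamma(k, scale θ): mean = kθ, variance = kθ², so CV = 1/√k.
CV = 0.82, hence k = 1/CV² = 1.49.
Then θ = mean/k = 13.3/1.49 = 8.94.

k ≈ 1.49, θ ≈ 8.94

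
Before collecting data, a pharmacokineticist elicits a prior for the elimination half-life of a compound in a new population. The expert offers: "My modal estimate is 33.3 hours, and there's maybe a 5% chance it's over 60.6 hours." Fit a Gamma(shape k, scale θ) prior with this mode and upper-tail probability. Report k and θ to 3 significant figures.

k ≈ 8.77, θ ≈ 4.29

Gamma(k,θ) with k>1 has mode (k−1)θ, so θ = 33.3/(k−1).
Need P(X < 60.6) = 0.95 with θ tied to k this way. Start at k = 2, θ = 33.3: P(X<60.6) ≈ 0.543.
Too low — raise k to concentrate. Iterating converges to k ≈ 8.77.
Then θ = 33.3/(8.77−1) ≈ 4.29.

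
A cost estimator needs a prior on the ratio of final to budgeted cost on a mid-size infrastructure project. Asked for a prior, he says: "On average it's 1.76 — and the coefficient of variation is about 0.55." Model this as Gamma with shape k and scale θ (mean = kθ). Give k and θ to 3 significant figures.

k ≈ 3.31, θ ≈ 0.532

For Gamma(k, scale θ): mean = kθ, variance = kθ², so CV = 1/√k.
CV = 0.55, hence k = 1/CV² = 3.31.
Then θ = mean/k = 1.76/3.31 = 0.532.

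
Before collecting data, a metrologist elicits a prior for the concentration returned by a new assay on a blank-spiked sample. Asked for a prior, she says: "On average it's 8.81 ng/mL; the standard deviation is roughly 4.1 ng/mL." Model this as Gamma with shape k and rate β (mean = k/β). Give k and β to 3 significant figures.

For Gamma(k, rate β): mean = k/β, variance = k/β², so CV = 1/√k.
CV = SD/mean = 4.1/8.81 = 0.4654, hence k = 1/CV² = 4.62.
Then β = k/mean = 4.62/8.81 = 0.524.

k ≈ 4.62, β ≈ 0.524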